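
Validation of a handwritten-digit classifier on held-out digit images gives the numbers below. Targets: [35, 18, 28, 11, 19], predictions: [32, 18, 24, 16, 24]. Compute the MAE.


Absolute errors: |35-32|=3, |18-18|=0, |28-24|=4, |11-16|=5, |19-24|=5
Sum = 17
MAE = 17/5 = 17/5

17/5


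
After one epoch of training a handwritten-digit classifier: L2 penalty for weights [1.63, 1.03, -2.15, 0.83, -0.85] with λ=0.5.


‖w‖₂² = (1.63)² + (1.03)² + (-2.15)² + (0.83)² + (-0.85)²
     = 2.6569 + 1.0609 + 4.6225 + 0.6889 + 0.7225
     = 9.7517
λ·‖w‖₂² = 0.5·9.7517 = 4.87585

4.87585


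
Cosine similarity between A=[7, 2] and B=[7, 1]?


A·B = 7·7 + 2·1 = 51
‖A‖ = √53 = 7.2801, ‖B‖ = √50 = 7.0711
cos = 51/(√53·√50) = 51/√2650 = 0.9907

0.9907


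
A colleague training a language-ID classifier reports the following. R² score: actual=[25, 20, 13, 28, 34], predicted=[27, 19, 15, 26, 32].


ȳ = 24
SS_res = Σ(y-ŷ)² = 17
SS_tot = Σ(y-ȳ)² = 254
R² = 1 - SS_res/SS_tot = 1 - 0.0669 = 0.9331

0.9331


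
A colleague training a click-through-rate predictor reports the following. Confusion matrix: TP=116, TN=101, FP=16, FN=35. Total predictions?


Total = TP + TN + FP + FN
= 116 + 101 + 16 + 35
= 268
(Predicted positive: 132, predicted negative: 136)

268


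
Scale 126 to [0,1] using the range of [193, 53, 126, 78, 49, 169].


min=49, max=193
(126-49)/(193-49) = 77/144 = 0.5347

0.5347


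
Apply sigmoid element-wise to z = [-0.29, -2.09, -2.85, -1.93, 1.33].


σ(-0.29) = 1/(1+e^0.29) = 0.428
σ(-2.09) = 1/(1+e^2.09) = 0.1101
σ(-2.85) = 1/(1+e^2.85) = 0.0547
σ(-1.93) = 1/(1+e^1.93) = 0.1268
σ(1.33) = 1/(1+e^-1.33) = 0.7908
result = [0.428, 0.1101, 0.0547, 0.1268, 0.7908]

[0.428, 0.1101, 0.0547, 0.1268, 0.7908]


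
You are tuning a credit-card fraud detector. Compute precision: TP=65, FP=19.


Precision = TP/(TP+FP)
= 65/(65+19)
= 65/84 = 77.38%

77.38%


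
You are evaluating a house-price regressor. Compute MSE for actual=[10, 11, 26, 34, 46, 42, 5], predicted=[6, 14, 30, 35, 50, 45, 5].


Squared errors: (10-6)²=16, (11-14)²=9, (26-30)²=16, (34-35)²=1, (46-50)²=16, (42-45)²=9, (5-5)²=0
Sum = 67
MSE = 67/7 = 67/7

67/7


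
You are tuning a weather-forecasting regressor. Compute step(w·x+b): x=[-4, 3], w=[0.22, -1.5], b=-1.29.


z = (-4)·(0.22) + (3)·(-1.5) - 1.29
  = -6.67
step(z) = 0 (z<0)

0


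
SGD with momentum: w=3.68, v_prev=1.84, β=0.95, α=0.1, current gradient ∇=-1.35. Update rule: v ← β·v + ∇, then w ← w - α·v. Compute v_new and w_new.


v_new = 0.95·1.84 - 1.35 = 1.748 - 1.35 = 0.398
w_new = 3.68 - 0.1·0.398 = 3.68 - 0.0398 = 3.6402

v_new=0.398, w_new=3.6402


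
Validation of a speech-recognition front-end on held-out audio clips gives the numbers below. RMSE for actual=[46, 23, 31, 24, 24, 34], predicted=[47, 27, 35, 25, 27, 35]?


MSE = 44/6 = 7.3333
RMSE = √(44/6) = 2.708

2.708


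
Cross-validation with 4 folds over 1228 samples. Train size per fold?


Fold size = 1228/4 = 307
Training per fold = 1228 - 307 = 921

921


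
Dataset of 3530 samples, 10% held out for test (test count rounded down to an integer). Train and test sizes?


Test = ⌊3530·10/100⌋ = 353
Train = 3530 - 353 = 3177

Train: 3177, Test: 353


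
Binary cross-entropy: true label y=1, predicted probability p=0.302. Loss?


BCE = -[y·ln(p) + (1-y)·ln(1-p)]
= -1·ln(0.302) - 0
= -ln(0.302) = 1.1973

1.1973


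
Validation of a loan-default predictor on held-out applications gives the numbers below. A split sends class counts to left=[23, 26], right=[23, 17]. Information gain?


Parent = [46, 43], H_parent = 0.9992
H_left = 0.9973 (n=49), H_right = 0.9837 (n=40)
H_children = (49/89)·0.9973 + (40/89)·0.9837 = 0.9912
IG = 0.9992 - 0.9912 = 0.008

0.008


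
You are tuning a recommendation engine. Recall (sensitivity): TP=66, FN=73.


Recall = TP/(TP+FN)
= 66/(66+73)
= 66/139 = 47.48%

47.48%


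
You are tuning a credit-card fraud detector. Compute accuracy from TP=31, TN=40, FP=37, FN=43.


Accuracy = (TP+TN)/(TP+TN+FP+FN)
= (31+40)/(151)
= 71/151 = 47.02%

47.02%


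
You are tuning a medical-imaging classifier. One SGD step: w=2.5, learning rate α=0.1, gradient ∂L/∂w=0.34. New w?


w_new = w - α·∇
= 2.5 - 0.1·0.34
= 2.5 - 0.034
= 2.466

2.466


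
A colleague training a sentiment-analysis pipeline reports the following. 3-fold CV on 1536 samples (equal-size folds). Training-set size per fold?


Fold size = 1536/3 = 512
Training per fold = 1536 - 512 = 1024

1024


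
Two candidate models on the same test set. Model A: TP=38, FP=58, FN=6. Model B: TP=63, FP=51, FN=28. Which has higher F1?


Model A: P=38/96=0.3958, R=38/44=0.8636, F1=2PR/(P+R)=2TP/(2TP+FP+FN)=76/140=0.5429
Model B: P=63/114=0.5526, R=63/91=0.6923, F1=2PR/(P+R)=2TP/(2TP+FP+FN)=126/205=0.6146
0.5429 < 0.6146 → Model B

Model B


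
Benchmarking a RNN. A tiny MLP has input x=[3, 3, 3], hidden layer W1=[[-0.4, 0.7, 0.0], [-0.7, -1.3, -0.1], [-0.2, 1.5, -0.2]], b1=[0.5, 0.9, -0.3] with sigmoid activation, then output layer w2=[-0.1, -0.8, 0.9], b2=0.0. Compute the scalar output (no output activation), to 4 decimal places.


z1[0] = (-0.4)·(3) + (0.7)·(3) + (0.0)·(3) + 0.5 = 1.4
z1[1] = (-0.7)·(3) + (-1.3)·(3) + (-0.1)·(3) + 0.9 = -5.4
z1[2] = (-0.2)·(3) + (1.5)·(3) + (-0.2)·(3) - 0.3 = 3.0
h = sigmoid(z1) = [0.8022, 0.0045, 0.9526]
output = (-0.1)·(0.8022) + (-0.8)·(0.0045) + (0.9)·(0.9526) + 0.0 = 0.7735

0.7735


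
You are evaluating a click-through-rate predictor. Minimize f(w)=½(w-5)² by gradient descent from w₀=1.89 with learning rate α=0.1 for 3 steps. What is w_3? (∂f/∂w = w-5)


step 1: grad = 1.89-5 = -3.11; w = 1.89 - 0.1·(-3.11) = 2.201
step 2: grad = 2.201-5 = -2.799; w = 2.201 - 0.1·(-2.799) = 2.4809
step 3: grad = 2.4809-5 = -2.5191; w = 2.4809 - 0.1·(-2.5191) = 2.73281

2.73281


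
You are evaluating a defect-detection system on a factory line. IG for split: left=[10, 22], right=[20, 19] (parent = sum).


Parent = [30, 41], H_parent = 0.9826
H_left = 0.896 (n=32), H_right = 0.9995 (n=39)
H_children = (32/71)·0.896 + (39/71)·0.9995 = 0.9529
IG = 0.9826 - 0.9529 = 0.0297

0.0297


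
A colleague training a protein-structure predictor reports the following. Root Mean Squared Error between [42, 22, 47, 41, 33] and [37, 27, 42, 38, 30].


MSE = 93/5 = 18.6
RMSE = √(93/5) = 4.3128

4.3128


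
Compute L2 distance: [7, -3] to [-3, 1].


d = √((7+ 3)² + (-3-1)²)
  = √(100 + 16)
  = √116 = 10.7703

10.7703


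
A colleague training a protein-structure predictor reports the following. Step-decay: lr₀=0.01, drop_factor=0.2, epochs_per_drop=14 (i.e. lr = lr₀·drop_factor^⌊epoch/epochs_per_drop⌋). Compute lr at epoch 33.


n_drops = ⌊33/14⌋ = 2
lr = 0.01·0.2^2 = 0.01·0.04 = 0.0004

0.0004


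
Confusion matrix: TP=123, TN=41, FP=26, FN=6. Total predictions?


Total = TP + TN + FP + FN
= 123 + 41 + 26 + 6
= 196
(Predicted positive: 149, predicted negative: 47)

196


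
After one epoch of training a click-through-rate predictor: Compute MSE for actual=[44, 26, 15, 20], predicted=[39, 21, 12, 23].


Squared errors: (44-39)²=25, (26-21)²=25, (15-12)²=9, (20-23)²=9
Sum = 68
MSE = 68/4 = 17

17


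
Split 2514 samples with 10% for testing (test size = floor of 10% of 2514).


Test = ⌊2514·10/100⌋ = 251
Train = 2514 - 251 = 2263

Train: 2263, Test: 251


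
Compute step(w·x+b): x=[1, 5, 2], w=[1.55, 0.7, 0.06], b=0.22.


z = (1)·(1.55) + (5)·(0.7) + (2)·(0.06) + 0.22
  = 5.39
step(z) = 1 (z≥0)

1


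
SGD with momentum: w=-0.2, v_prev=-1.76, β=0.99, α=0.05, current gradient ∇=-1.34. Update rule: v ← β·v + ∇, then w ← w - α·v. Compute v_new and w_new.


v_new = 0.99·-1.76 - 1.34 = -1.7424 - 1.34 = -3.0824
w_new = -0.2 - 0.05·-3.0824 = -0.2 + 0.15412 = -0.04588

v_new=-3.0824, w_new=-0.04588


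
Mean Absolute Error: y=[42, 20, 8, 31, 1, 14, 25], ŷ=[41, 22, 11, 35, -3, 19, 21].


Absolute errors: |42-41|=1, |20-22|=2, |8-11|=3, |31-35|=4, |1+ 3|=4, |14-19|=5, |25-21|=4
Sum = 23
MAE = 23/7 = 23/7

23/7


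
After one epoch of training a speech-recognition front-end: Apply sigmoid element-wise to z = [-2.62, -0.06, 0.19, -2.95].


σ(-2.62) = 1/(1+e^2.62) = 0.0679
σ(-0.06) = 1/(1+e^0.06) = 0.485
σ(0.19) = 1/(1+e^-0.19) = 0.5474
σ(-2.95) = 1/(1+e^2.95) = 0.0497
result = [0.0679, 0.485, 0.5474, 0.0497]

[0.0679, 0.485, 0.5474, 0.0497]


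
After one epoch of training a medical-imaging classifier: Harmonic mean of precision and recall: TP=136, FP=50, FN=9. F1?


Precision = 136/186 = 0.7312
Recall = 136/145 = 0.9379
F1 = 2·P·R/(P+R) = 2·TP/(2·TP+FP+FN) = 272/(272+50+9) = 272/331 = 0.8218

0.8218


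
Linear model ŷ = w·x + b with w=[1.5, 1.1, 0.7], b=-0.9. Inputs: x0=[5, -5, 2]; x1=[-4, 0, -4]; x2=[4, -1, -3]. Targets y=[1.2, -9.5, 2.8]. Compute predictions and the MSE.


ŷ0 = (1.5)·(5) + (1.1)·(-5) + (0.7)·(2) - 0.9 = 2.5
ŷ1 = (1.5)·(-4) + (1.1)·(0) + (0.7)·(-4) - 0.9 = -9.7
ŷ2 = (1.5)·(4) + (1.1)·(-1) + (0.7)·(-3) - 0.9 = 1.9
errors² = [1.69, 0.04, 0.81]
MSE = 2.5400/3 = 0.8467

0.8467


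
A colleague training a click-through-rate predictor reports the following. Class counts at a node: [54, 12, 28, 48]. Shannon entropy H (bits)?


Probabilities: [54/142, 12/142, 28/142, 48/142] ≈ [0.3803, 0.0845, 0.1972, 0.338]
H = -((54/142)·log₂(54/142) + (12/142)·log₂(12/142) + (28/142)·log₂(28/142) + (48/142)·log₂(48/142))
  = 1.8225 bits

1.8225 bits


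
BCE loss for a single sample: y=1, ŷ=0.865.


BCE = -[y·ln(p) + (1-y)·ln(1-p)]
= -1·ln(0.865) - 0
= -ln(0.865) = 0.145

0.145


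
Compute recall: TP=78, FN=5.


Recall = TP/(TP+FN)
= 78/(78+5)
= 78/83 = 93.98%

93.98%


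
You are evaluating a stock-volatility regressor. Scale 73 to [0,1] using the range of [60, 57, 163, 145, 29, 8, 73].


min=8, max=163
(73-8)/(163-8) = 65/155 = 0.4194

0.4194


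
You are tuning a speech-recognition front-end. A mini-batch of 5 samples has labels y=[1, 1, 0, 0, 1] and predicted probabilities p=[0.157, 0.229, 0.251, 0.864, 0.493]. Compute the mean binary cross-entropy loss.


L[0] = -ln(0.157) = 1.8515
L[1] = -ln(0.229) = 1.474
L[2] = -ln(1-0.251) = -ln(0.749) = 0.289
L[3] = -ln(1-0.864) = -ln(0.136) = 1.9951
L[4] = -ln(0.493) = 0.7072
mean = (1.8515 + 1.474 + 0.289 + 1.9951 + 0.7072)/5 = 1.2634

1.2634


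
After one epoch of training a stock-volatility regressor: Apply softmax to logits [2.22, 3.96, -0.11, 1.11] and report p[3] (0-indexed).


Exponentials: e^2.22=9.2073, e^3.96=52.4573, e^-0.11=0.8958, e^1.11=3.0344
Sum = 65.5948
Softmax = [0.1404, 0.7997, 0.0137, 0.0463]
p[3] = 3.0344/65.5948 = 0.0463

0.0463


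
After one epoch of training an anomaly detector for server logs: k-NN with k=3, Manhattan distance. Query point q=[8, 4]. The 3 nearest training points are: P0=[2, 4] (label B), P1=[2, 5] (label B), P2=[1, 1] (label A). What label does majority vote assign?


d(q,P0) = 6  (label B)
d(q,P1) = 7  (label B)
d(q,P2) = 10  (label A)
Votes: A=1, B=2
Majority → B

B


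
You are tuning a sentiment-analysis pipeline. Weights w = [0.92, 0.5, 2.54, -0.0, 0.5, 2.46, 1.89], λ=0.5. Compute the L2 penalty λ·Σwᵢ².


‖w‖₂² = (0.92)² + (0.5)² + (2.54)² + (-0.0)² + (0.5)² + (2.46)² + (1.89)²
     = 0.8464 + 0.25 + 6.4516 + 0 + 0.25 + 6.0516 + 3.5721
     = 17.4217
λ·‖w‖₂² = 0.5·17.4217 = 8.71085

8.71085


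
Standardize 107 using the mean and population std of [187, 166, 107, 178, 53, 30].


μ = 120.1667, σ = 61.5452
z = (107 - 120.1667)/61.5452 = -0.2139

-0.2139


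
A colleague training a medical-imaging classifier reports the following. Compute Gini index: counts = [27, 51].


Probabilities: [27/78, 51/78] ≈ [0.3462, 0.6538]
Σpᵢ² = (729 + 2601)/78² = 3330/6084
Gini = 1 - Σpᵢ² = 1 - 3330/6084 = 0.4527

0.4527


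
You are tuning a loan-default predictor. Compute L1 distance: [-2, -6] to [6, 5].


d = |-2-6| + |-6-5|
  = 8 + 11
  = 19

19


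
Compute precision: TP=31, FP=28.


Precision = TP/(TP+FP)
= 31/(31+28)
= 31/59 = 52.54%

52.54%


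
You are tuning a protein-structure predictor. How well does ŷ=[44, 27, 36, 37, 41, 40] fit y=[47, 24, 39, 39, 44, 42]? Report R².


ȳ = 39.1667
SS_res = Σ(y-ŷ)² = 44
SS_tot = Σ(y-ȳ)² = 322.83
R² = 1 - SS_res/SS_tot = 1 - 0.1363 = 0.8637

0.8637


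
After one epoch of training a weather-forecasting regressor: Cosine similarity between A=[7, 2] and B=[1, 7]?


A·B = 7·1 + 2·7 = 21
‖A‖ = √53 = 7.2801, ‖B‖ = √50 = 7.0711
cos = 21/(√53·√50) = 21/√2650 = 0.4079

0.4079


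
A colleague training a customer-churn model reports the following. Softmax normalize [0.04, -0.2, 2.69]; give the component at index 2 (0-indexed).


Exponentials: e^0.04=1.0408, e^-0.2=0.8187, e^2.69=14.7317
Sum = 16.5912
Softmax = [0.0627, 0.0493, 0.8879]
p[2] = 14.7317/16.5912 = 0.8879

0.8879


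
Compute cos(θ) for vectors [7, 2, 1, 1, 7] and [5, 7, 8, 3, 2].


A·B = 7·5 + 2·7 + 1·8 + 1·3 + 7·2 = 74
‖A‖ = √104 = 10.198, ‖B‖ = √151 = 12.2882
cos = 74/(√104·√151) = 74/√15704 = 0.5905

0.5905


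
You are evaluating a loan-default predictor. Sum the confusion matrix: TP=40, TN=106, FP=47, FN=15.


Total = TP + TN + FP + FN
= 40 + 106 + 47 + 15
= 208
(Predicted positive: 87, predicted negative: 121)

208


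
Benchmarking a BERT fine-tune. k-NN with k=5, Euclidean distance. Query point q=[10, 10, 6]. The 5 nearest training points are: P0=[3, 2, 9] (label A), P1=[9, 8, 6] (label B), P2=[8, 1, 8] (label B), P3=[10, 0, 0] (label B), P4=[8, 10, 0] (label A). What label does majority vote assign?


d(q,P0) = 11.0454  (label A)
d(q,P1) = 2.2361  (label B)
d(q,P2) = 9.434  (label B)
d(q,P3) = 11.6619  (label B)
d(q,P4) = 6.3246  (label A)
Votes: A=2, B=3
Majority → B

B


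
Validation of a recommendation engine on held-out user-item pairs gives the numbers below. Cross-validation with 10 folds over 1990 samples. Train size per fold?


Fold size = 1990/10 = 199
Training per fold = 1990 - 199 = 1791

1791


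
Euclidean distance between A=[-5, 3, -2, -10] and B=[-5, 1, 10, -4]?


d = √((-5+ 5)² + (3-1)² + (-2-10)² + (-10+ 4)²)
  = √(0 + 4 + 144 + 36)
  = √184 = 13.5647

13.5647


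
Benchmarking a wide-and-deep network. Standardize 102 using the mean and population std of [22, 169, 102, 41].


μ = 83.5, σ = 57.5348
z = (102 - 83.5)/57.5348 = 0.3215

0.3215


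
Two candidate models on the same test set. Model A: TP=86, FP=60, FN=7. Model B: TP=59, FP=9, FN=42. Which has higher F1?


Model A: P=86/146=0.589, R=86/93=0.9247, F1=2PR/(P+R)=2TP/(2TP+FP+FN)=172/239=0.7197
Model B: P=59/68=0.8676, R=59/101=0.5842, F1=2PR/(P+R)=2TP/(2TP+FP+FN)=118/169=0.6982
0.7197 > 0.6982 → Model A

Model A


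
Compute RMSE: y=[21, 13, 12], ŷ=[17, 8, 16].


MSE = 57/3 = 19
RMSE = √(57/3) = 4.3589

4.3589


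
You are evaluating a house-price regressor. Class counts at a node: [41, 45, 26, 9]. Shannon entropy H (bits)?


Probabilities: [41/121, 45/121, 26/121, 9/121] ≈ [0.3388, 0.3719, 0.2149, 0.0744]
H = -((41/121)·log₂(41/121) + (45/121)·log₂(45/121) + (26/121)·log₂(26/121) + (9/121)·log₂(9/121))
  = 1.8153 bits

1.8153 bits


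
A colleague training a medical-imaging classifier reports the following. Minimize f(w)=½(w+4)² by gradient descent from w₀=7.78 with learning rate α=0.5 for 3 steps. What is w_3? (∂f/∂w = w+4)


step 1: grad = 7.78+4 = 11.78; w = 7.78 - 0.5·(11.78) = 1.89
step 2: grad = 1.89+4 = 5.89; w = 1.89 - 0.5·(5.89) = -1.055
step 3: grad = -1.055+4 = 2.945; w = -1.055 - 0.5·(2.945) = -2.5275

-2.5275


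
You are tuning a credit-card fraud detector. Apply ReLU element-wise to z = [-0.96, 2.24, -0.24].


ReLU(-0.96) = max(0, -0.96) = 0.0
ReLU(2.24) = max(0, 2.24) = 2.24
ReLU(-0.24) = max(0, -0.24) = 0.0
result = [0.0, 2.24, 0.0]

[0.0, 2.24, 0.0]


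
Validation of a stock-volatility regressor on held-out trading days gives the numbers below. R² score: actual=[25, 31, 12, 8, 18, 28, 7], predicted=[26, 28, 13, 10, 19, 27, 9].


ȳ = 18.4286
SS_res = Σ(y-ŷ)² = 21
SS_tot = Σ(y-ȳ)² = 573.71
R² = 1 - SS_res/SS_tot = 1 - 0.0366 = 0.9634

0.9634


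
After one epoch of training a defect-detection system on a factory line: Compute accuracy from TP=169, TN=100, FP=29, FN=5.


Accuracy = (TP+TN)/(TP+TN+FP+FN)
= (169+100)/(303)
= 269/303 = 88.78%

88.78%


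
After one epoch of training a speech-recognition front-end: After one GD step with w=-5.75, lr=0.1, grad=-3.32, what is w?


w_new = w - α·∇
= -5.75 - 0.1·-3.32
= -5.75 + 0.332
= -5.418

-5.418


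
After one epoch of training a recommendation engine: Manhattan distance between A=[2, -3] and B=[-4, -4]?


d = |2+ 4| + |-3+ 4|
  = 6 + 1
  = 7

7


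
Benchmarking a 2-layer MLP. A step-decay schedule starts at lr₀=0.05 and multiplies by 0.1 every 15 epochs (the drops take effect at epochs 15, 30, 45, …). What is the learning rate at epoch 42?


n_drops = ⌊42/15⌋ = 2
lr = 0.05·0.1^2 = 0.05·0.01 = 0.0005

0.0005


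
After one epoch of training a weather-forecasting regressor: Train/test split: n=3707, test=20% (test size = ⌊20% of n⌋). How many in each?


Test = ⌊3707·20/100⌋ = 741
Train = 3707 - 741 = 2966

Train: 2966, Test: 741


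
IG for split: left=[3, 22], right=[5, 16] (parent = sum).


Parent = [8, 38], H_parent = 0.6666
H_left = 0.5294 (n=25), H_right = 0.7919 (n=21)
H_children = (25/46)·0.5294 + (21/46)·0.7919 = 0.6492
IG = 0.6666 - 0.6492 = 0.0174

0.0174


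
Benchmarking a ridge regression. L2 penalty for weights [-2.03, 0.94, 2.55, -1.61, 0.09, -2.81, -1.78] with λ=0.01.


‖w‖₂² = (-2.03)² + (0.94)² + (2.55)² + (-1.61)² + (0.09)² + (-2.81)² + (-1.78)²
     = 4.1209 + 0.8836 + 6.5025 + 2.5921 + 0.0081 + 7.8961 + 3.1684
     = 25.1717
λ·‖w‖₂² = 0.01·25.1717 = 0.251717

0.251717


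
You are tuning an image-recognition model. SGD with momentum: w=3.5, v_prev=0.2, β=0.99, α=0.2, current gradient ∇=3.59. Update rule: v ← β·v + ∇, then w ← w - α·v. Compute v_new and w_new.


v_new = 0.99·0.2 + 3.59 = 0.198 + 3.59 = 3.788
w_new = 3.5 - 0.2·3.788 = 3.5 - 0.7576 = 2.7424

v_new=3.788, w_new=2.7424


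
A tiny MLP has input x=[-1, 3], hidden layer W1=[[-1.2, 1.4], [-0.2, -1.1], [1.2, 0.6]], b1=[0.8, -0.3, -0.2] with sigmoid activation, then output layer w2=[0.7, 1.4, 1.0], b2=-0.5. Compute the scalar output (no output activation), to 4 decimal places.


z1[0] = (-1.2)·(-1) + (1.4)·(3) + 0.8 = 6.2
z1[1] = (-0.2)·(-1) + (-1.1)·(3) - 0.3 = -3.4
z1[2] = (1.2)·(-1) + (0.6)·(3) - 0.2 = 0.4
h = sigmoid(z1) = [0.998, 0.0323, 0.5987]
output = (0.7)·(0.998) + (1.4)·(0.0323) + (1.0)·(0.5987) - 0.5 = 0.8425

0.8425


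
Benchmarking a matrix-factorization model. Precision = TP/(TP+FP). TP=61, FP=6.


Precision = TP/(TP+FP)
= 61/(61+6)
= 61/67 = 91.04%

91.04%


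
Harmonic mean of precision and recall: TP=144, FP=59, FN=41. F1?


Precision = 144/203 = 0.7094
Recall = 144/185 = 0.7784
F1 = 2·P·R/(P+R) = 2·TP/(2·TP+FP+FN) = 288/(288+59+41) = 288/388 = 0.7423

0.7423


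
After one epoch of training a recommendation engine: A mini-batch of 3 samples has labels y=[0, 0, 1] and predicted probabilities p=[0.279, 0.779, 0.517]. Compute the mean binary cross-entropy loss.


L[0] = -ln(1-0.279) = -ln(0.721) = 0.3271
L[1] = -ln(1-0.779) = -ln(0.221) = 1.5096
L[2] = -ln(0.517) = 0.6597
mean = (0.3271 + 1.5096 + 0.6597)/3 = 0.8321

0.8321


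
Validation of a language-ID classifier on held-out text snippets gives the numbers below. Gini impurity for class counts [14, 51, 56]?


Probabilities: [14/121, 51/121, 56/121] ≈ [0.1157, 0.4215, 0.4628]
Σpᵢ² = (196 + 2601 + 3136)/121² = 5933/14641
Gini = 1 - Σpᵢ² = 1 - 5933/14641 = 0.5948

0.5948


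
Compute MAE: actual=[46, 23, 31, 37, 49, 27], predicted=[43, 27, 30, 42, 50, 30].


Absolute errors: |46-43|=3, |23-27|=4, |31-30|=1, |37-42|=5, |49-50|=1, |27-30|=3
Sum = 17
MAE = 17/6 = 17/6

17/6


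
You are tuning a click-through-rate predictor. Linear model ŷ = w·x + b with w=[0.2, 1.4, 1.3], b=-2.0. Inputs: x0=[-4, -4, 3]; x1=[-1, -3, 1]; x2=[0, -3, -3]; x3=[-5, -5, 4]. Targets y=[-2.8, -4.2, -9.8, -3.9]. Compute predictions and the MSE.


ŷ0 = (0.2)·(-4) + (1.4)·(-4) + (1.3)·(3) - 2.0 = -4.5
ŷ1 = (0.2)·(-1) + (1.4)·(-3) + (1.3)·(1) - 2.0 = -5.1
ŷ2 = (0.2)·(0) + (1.4)·(-3) + (1.3)·(-3) - 2.0 = -10.1
ŷ3 = (0.2)·(-5) + (1.4)·(-5) + (1.3)·(4) - 2.0 = -4.8
errors² = [2.89, 0.81, 0.09, 0.81]
MSE = 4.6000/4 = 1.15

1.15


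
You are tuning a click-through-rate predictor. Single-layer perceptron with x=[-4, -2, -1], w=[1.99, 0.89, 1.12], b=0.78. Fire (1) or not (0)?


z = (-4)·(1.99) + (-2)·(0.89) + (-1)·(1.12) + 0.78
  = -10.08
step(z) = 0 (z<0)

0


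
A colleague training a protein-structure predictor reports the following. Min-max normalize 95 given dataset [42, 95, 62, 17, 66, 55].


min=17, max=95
(95-17)/(95-17) = 78/78 = 1.0

1.0


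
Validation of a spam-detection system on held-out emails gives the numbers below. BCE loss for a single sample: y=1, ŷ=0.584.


BCE = -[y·ln(p) + (1-y)·ln(1-p)]
= -1·ln(0.584) - 0
= -ln(0.584) = 0.5379

0.5379


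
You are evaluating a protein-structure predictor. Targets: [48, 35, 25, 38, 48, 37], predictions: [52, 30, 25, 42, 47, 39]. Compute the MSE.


Squared errors: (48-52)²=16, (35-30)²=25, (25-25)²=0, (38-42)²=16, (48-47)²=1, (37-39)²=4
Sum = 62
MSE = 62/6 = 31/3

31/3


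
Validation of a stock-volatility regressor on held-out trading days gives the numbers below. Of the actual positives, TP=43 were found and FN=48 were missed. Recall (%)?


Recall = TP/(TP+FN)
= 43/(43+48)
= 43/91 = 47.25%

47.25%


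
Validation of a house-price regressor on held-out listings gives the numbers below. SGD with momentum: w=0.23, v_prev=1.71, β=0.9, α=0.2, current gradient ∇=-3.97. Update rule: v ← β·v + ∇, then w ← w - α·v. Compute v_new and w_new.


v_new = 0.9·1.71 - 3.97 = 1.539 - 3.97 = -2.431
w_new = 0.23 - 0.2·-2.431 = 0.23 + 0.4862 = 0.7162

v_new=-2.431, w_new=0.7162


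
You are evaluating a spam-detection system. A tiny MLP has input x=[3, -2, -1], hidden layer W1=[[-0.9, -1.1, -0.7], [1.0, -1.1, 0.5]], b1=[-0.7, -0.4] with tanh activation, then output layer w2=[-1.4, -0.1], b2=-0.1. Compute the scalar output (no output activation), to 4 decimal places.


z1[0] = (-0.9)·(3) + (-1.1)·(-2) + (-0.7)·(-1) - 0.7 = -0.5
z1[1] = (1.0)·(3) + (-1.1)·(-2) + (0.5)·(-1) - 0.4 = 4.3
h = tanh(z1) = [-0.4621, 0.9996]
output = (-1.4)·(-0.4621) + (-0.1)·(0.9996) - 0.1 = 0.447

0.447


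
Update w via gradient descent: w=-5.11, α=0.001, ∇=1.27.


w_new = w - α·∇
= -5.11 - 0.001·1.27
= -5.11 - 0.00127
= -5.11127

-5.11127


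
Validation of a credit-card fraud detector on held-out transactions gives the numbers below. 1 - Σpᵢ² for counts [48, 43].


Probabilities: [48/91, 43/91] ≈ [0.5275, 0.4725]
Σpᵢ² = (2304 + 1849)/91² = 4153/8281
Gini = 1 - Σpᵢ² = 1 - 4153/8281 = 0.4985

0.4985


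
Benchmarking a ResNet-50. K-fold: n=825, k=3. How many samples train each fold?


Fold size = 825/3 = 275
Training per fold = 825 - 275 = 550

550


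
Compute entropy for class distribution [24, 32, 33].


Probabilities: [24/89, 32/89, 33/89] ≈ [0.2697, 0.3596, 0.3708]
H = -((24/89)·log₂(24/89) + (32/89)·log₂(32/89) + (33/89)·log₂(33/89))
  = 1.5712 bits

1.5712 bits


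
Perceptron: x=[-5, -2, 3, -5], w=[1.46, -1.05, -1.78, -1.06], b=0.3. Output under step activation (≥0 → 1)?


z = (-5)·(1.46) + (-2)·(-1.05) + (3)·(-1.78) + (-5)·(-1.06) + 0.3
  = -4.94
step(z) = 0 (z<0)

0


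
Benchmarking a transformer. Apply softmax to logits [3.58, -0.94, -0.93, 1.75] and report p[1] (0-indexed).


Exponentials: e^3.58=35.8735, e^-0.94=0.3906, e^-0.93=0.3946, e^1.75=5.7546
Sum = 42.4133
Softmax = [0.8458, 0.0092, 0.0093, 0.1357]
p[1] = 0.3906/42.4133 = 0.0092

0.0092


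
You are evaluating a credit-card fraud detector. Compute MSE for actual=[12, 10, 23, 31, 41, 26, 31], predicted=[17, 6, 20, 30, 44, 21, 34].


Squared errors: (12-17)²=25, (10-6)²=16, (23-20)²=9, (31-30)²=1, (41-44)²=9, (26-21)²=25, (31-34)²=9
Sum = 94
MSE = 94/7 = 94/7

94/7


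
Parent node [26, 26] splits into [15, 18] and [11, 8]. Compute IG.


Parent = [26, 26], H_parent = 1
H_left = 0.994 (n=33), H_right = 0.9819 (n=19)
H_children = (33/52)·0.994 + (19/52)·0.9819 = 0.9896
IG = 1 - 0.9896 = 0.0104

0.0104


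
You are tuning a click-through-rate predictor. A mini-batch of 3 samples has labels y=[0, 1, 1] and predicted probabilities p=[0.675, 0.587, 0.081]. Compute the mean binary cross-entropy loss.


L[0] = -ln(1-0.675) = -ln(0.325) = 1.1239
L[1] = -ln(0.587) = 0.5327
L[2] = -ln(0.081) = 2.5133
mean = (1.1239 + 0.5327 + 2.5133)/3 = 1.39

1.39


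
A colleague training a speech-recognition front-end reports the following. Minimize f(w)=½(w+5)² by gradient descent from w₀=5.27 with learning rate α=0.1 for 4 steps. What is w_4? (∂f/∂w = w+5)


step 1: grad = 5.27+5 = 10.27; w = 5.27 - 0.1·(10.27) = 4.243
step 2: grad = 4.243+5 = 9.243; w = 4.243 - 0.1·(9.243) = 3.3187
step 3: grad = 3.3187+5 = 8.3187; w = 3.3187 - 0.1·(8.3187) = 2.48683
step 4: grad = 2.48683+5 = 7.48683; w = 2.48683 - 0.1·(7.48683) = 1.738147

1.738147


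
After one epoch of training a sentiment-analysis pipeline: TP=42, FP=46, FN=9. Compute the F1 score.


Precision = 42/88 = 0.4773
Recall = 42/51 = 0.8235
F1 = 2·P·R/(P+R) = 2·TP/(2·TP+FP+FN) = 84/(84+46+9) = 84/139 = 0.6043

0.6043


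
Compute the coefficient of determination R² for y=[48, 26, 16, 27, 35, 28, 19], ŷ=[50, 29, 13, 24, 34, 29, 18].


ȳ = 28.4286
SS_res = Σ(y-ŷ)² = 34
SS_tot = Σ(y-ȳ)² = 677.71
R² = 1 - SS_res/SS_tot = 1 - 0.0502 = 0.9498

0.9498


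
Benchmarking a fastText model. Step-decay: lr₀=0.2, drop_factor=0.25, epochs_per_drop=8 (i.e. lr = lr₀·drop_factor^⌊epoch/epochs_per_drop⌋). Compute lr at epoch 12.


n_drops = ⌊12/8⌋ = 1
lr = 0.2·0.25^1 = 0.2·0.25 = 0.05

0.05


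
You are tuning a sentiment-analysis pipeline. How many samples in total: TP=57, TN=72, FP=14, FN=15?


Total = TP + TN + FP + FN
= 57 + 72 + 14 + 15
= 158
(Predicted positive: 71, predicted negative: 87)

158


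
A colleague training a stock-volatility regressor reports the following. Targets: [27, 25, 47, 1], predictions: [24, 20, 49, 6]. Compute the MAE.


Absolute errors: |27-24|=3, |25-20|=5, |47-49|=2, |1-6|=5
Sum = 15
MAE = 15/4 = 15/4

15/4


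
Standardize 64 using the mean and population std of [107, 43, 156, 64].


μ = 92.5, σ = 43.3157
z = (64 - 92.5)/43.3157 = -0.658

-0.658


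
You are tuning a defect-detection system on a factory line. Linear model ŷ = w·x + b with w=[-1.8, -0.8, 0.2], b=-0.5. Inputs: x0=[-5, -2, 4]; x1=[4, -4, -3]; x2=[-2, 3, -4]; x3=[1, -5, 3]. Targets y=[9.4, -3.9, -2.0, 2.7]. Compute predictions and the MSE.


ŷ0 = (-1.8)·(-5) + (-0.8)·(-2) + (0.2)·(4) - 0.5 = 10.9
ŷ1 = (-1.8)·(4) + (-0.8)·(-4) + (0.2)·(-3) - 0.5 = -5.1
ŷ2 = (-1.8)·(-2) + (-0.8)·(3) + (0.2)·(-4) - 0.5 = -0.1
ŷ3 = (-1.8)·(1) + (-0.8)·(-5) + (0.2)·(3) - 0.5 = 2.3
errors² = [2.25, 1.44, 3.61, 0.16]
MSE = 7.4600/4 = 1.865

1.865


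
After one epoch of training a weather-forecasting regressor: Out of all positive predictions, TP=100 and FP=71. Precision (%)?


Precision = TP/(TP+FP)
= 100/(100+71)
= 100/171 = 58.48%

58.48%


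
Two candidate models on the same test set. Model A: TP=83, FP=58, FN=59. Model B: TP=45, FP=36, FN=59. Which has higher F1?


Model A: P=83/141=0.5887, R=83/142=0.5845, F1=2PR/(P+R)=2TP/(2TP+FP+FN)=166/283=0.5866
Model B: P=45/81=0.5556, R=45/104=0.4327, F1=2PR/(P+R)=2TP/(2TP+FP+FN)=90/185=0.4865
0.5866 > 0.4865 → Model A

Model A


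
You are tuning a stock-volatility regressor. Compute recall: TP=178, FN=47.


Recall = TP/(TP+FN)
= 178/(178+47)
= 178/225 = 79.11%

79.11%


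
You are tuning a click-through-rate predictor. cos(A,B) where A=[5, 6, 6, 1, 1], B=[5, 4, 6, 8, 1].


A·B = 5·5 + 6·4 + 6·6 + 1·8 + 1·1 = 94
‖A‖ = √99 = 9.9499, ‖B‖ = √142 = 11.9164
cos = 94/(√99·√142) = 94/√14058 = 0.7928

0.7928


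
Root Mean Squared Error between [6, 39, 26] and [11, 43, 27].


MSE = 42/3 = 14
RMSE = √(42/3) = 3.7417

3.7417


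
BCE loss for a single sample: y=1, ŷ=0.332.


BCE = -[y·ln(p) + (1-y)·ln(1-p)]
= -1·ln(0.332) - 0
= -ln(0.332) = 1.1026

1.1026


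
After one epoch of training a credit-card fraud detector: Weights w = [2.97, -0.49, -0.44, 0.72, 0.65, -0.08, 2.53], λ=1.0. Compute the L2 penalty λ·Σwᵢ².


‖w‖₂² = (2.97)² + (-0.49)² + (-0.44)² + (0.72)² + (0.65)² + (-0.08)² + (2.53)²
     = 8.8209 + 0.2401 + 0.1936 + 0.5184 + 0.4225 + 0.0064 + 6.4009
     = 16.6028
λ·‖w‖₂² = 1.0·16.6028 = 16.6028

16.6028


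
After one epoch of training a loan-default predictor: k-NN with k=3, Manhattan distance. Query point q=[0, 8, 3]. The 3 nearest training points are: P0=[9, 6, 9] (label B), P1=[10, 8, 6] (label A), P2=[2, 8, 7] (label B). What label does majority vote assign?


d(q,P0) = 17  (label B)
d(q,P1) = 13  (label A)
d(q,P2) = 6  (label B)
Votes: A=1, B=2
Majority → B

B


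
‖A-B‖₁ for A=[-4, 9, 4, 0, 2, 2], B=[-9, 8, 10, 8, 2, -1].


d = |-4+ 9| + |9-8| + |4-10| + |0-8| + |2-2| + |2+ 1|
  = 5 + 1 + 6 + 8 + 0 + 3
  = 23

23


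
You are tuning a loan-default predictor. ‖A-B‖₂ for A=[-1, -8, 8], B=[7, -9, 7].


d = √((-1-7)² + (-8+ 9)² + (8-7)²)
  = √(64 + 1 + 1)
  = √66 = 8.124

8.124


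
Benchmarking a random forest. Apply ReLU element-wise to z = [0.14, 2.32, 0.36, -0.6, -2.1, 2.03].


ReLU(0.14) = max(0, 0.14) = 0.14
ReLU(2.32) = max(0, 2.32) = 2.32
ReLU(0.36) = max(0, 0.36) = 0.36
ReLU(-0.6) = max(0, -0.6) = 0.0
ReLU(-2.1) = max(0, -2.1) = 0.0
ReLU(2.03) = max(0, 2.03) = 2.03
result = [0.14, 2.32, 0.36, 0.0, 0.0, 2.03]

[0.14, 2.32, 0.36, 0.0, 0.0, 2.03]


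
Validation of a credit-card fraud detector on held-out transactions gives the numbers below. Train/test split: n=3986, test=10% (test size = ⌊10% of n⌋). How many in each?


Test = ⌊3986·10/100⌋ = 398
Train = 3986 - 398 = 3588

Train: 3588, Test: 398


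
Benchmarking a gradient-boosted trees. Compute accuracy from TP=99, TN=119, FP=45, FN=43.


Accuracy = (TP+TN)/(TP+TN+FP+FN)
= (99+119)/(306)
= 218/306 = 71.24%

71.24%


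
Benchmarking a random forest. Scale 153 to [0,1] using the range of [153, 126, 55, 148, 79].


min=55, max=153
(153-55)/(153-55) = 98/98 = 1.0

1.0


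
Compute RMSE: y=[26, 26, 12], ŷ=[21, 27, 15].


MSE = 35/3 = 11.6667
RMSE = √(35/3) = 3.4157

3.4157


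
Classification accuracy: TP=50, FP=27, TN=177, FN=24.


Accuracy = (TP+TN)/(TP+TN+FP+FN)
= (50+177)/(278)
= 227/278 = 81.65%

81.65%


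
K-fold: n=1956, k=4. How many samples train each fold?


Fold size = 1956/4 = 489
Training per fold = 1956 - 489 = 1467

1467


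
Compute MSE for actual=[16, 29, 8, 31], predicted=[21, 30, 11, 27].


Squared errors: (16-21)²=25, (29-30)²=1, (8-11)²=9, (31-27)²=16
Sum = 51
MSE = 51/4 = 51/4

51/4


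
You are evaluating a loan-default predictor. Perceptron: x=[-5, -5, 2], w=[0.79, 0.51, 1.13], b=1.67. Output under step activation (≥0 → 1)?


z = (-5)·(0.79) + (-5)·(0.51) + (2)·(1.13) + 1.67
  = -2.57
step(z) = 0 (z<0)

0


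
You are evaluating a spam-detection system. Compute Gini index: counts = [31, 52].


Probabilities: [31/83, 52/83] ≈ [0.3735, 0.6265]
Σpᵢ² = (961 + 2704)/83² = 3665/6889
Gini = 1 - Σpᵢ² = 1 - 3665/6889 = 0.468

0.468


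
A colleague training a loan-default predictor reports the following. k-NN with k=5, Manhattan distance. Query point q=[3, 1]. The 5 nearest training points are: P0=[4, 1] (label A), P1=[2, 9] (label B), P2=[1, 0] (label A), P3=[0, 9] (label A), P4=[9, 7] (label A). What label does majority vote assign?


d(q,P0) = 1  (label A)
d(q,P1) = 9  (label B)
d(q,P2) = 3  (label A)
d(q,P3) = 11  (label A)
d(q,P4) = 12  (label A)
Votes: A=4, B=1
Majority → A

A


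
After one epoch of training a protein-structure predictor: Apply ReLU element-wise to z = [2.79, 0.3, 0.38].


ReLU(2.79) = max(0, 2.79) = 2.79
ReLU(0.3) = max(0, 0.3) = 0.3
ReLU(0.38) = max(0, 0.38) = 0.38
result = [2.79, 0.3, 0.38]

[2.79, 0.3, 0.38]


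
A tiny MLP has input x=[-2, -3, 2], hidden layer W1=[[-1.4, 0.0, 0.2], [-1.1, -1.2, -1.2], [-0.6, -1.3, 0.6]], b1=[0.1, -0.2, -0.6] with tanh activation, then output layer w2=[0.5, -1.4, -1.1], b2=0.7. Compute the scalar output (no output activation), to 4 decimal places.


z1[0] = (-1.4)·(-2) + (0.0)·(-3) + (0.2)·(2) + 0.1 = 3.3
z1[1] = (-1.1)·(-2) + (-1.2)·(-3) + (-1.2)·(2) - 0.2 = 3.2
z1[2] = (-0.6)·(-2) + (-1.3)·(-3) + (0.6)·(2) - 0.6 = 5.7
h = tanh(z1) = [0.9973, 0.9967, 1.0]
output = (0.5)·(0.9973) + (-1.4)·(0.9967) + (-1.1)·(1.0) + 0.7 = -1.2967

-1.2967


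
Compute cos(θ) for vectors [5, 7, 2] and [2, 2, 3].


A·B = 5·2 + 7·2 + 2·3 = 30
‖A‖ = √78 = 8.8318, ‖B‖ = √17 = 4.1231
cos = 30/(√78·√17) = 30/√1326 = 0.8239

0.8239


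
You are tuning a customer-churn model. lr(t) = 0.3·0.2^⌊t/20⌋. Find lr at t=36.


n_drops = ⌊36/20⌋ = 1
lr = 0.3·0.2^1 = 0.3·0.2 = 0.06

0.06


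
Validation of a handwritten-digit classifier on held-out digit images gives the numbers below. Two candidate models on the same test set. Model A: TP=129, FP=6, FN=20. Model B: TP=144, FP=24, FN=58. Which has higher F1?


Model A: P=129/135=0.9556, R=129/149=0.8658, F1=2PR/(P+R)=2TP/(2TP+FP+FN)=258/284=0.9085
Model B: P=144/168=0.8571, R=144/202=0.7129, F1=2PR/(P+R)=2TP/(2TP+FP+FN)=288/370=0.7784
0.9085 > 0.7784 → Model A

Model A


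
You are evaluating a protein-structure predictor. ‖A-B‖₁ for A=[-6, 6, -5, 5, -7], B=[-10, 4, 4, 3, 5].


d = |-6+ 10| + |6-4| + |-5-4| + |5-3| + |-7-5|
  = 4 + 2 + 9 + 2 + 12
  = 29

29


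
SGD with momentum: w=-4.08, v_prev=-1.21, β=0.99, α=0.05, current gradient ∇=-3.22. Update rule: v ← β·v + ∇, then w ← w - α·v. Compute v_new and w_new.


v_new = 0.99·-1.21 - 3.22 = -1.1979 - 3.22 = -4.4179
w_new = -4.08 - 0.05·-4.4179 = -4.08 + 0.220895 = -3.859105

v_new=-4.4179, w_new=-3.859105


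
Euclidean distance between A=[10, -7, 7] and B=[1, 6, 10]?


d = √((10-1)² + (-7-6)² + (7-10)²)
  = √(81 + 169 + 9)
  = √259 = 16.0935

16.0935


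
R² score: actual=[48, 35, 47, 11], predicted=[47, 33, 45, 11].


ȳ = 35.25
SS_res = Σ(y-ŷ)² = 9
SS_tot = Σ(y-ȳ)² = 888.75
R² = 1 - SS_res/SS_tot = 1 - 0.0101 = 0.9899

0.9899


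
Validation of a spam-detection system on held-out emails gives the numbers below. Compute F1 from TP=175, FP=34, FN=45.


Precision = 175/209 = 0.8373
Recall = 175/220 = 0.7955
F1 = 2·P·R/(P+R) = 2·TP/(2·TP+FP+FN) = 350/(350+34+45) = 350/429 = 0.8159

0.8159


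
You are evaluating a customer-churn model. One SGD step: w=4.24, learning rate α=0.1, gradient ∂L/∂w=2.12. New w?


w_new = w - α·∇
= 4.24 - 0.1·2.12
= 4.24 - 0.212
= 4.028

4.028


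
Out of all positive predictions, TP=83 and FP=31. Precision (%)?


Precision = TP/(TP+FP)
= 83/(83+31)
= 83/114 = 72.81%

72.81%


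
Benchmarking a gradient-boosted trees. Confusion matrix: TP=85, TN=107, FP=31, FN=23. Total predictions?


Total = TP + TN + FP + FN
= 85 + 107 + 31 + 23
= 246
(Predicted positive: 116, predicted negative: 130)

246


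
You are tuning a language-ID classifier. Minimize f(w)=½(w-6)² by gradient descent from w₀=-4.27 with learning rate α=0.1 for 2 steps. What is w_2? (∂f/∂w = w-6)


step 1: grad = -4.27-6 = -10.27; w = -4.27 - 0.1·(-10.27) = -3.243
step 2: grad = -3.243-6 = -9.243; w = -3.243 - 0.1·(-9.243) = -2.3187

-2.3187


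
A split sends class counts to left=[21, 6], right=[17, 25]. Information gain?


Parent = [38, 31], H_parent = 0.9926
H_left = 0.7642 (n=27), H_right = 0.9737 (n=42)
H_children = (27/69)·0.7642 + (42/69)·0.9737 = 0.8917
IG = 0.9926 - 0.8917 = 0.1009

0.1009


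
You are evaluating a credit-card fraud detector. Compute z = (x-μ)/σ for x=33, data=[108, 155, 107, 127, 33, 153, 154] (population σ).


μ = 119.5714, σ = 40.3551
z = (33 - 119.5714)/40.3551 = -2.1452

-2.1452


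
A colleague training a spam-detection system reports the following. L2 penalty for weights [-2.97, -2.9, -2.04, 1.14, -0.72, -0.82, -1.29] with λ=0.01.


‖w‖₂² = (-2.97)² + (-2.9)² + (-2.04)² + (1.14)² + (-0.72)² + (-0.82)² + (-1.29)²
     = 8.8209 + 8.41 + 4.1616 + 1.2996 + 0.5184 + 0.6724 + 1.6641
     = 25.547
λ·‖w‖₂² = 0.01·25.547 = 0.25547

0.25547


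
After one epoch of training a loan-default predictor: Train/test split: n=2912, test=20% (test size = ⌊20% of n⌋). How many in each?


Test = ⌊2912·20/100⌋ = 582
Train = 2912 - 582 = 2330

Train: 2330, Test: 582


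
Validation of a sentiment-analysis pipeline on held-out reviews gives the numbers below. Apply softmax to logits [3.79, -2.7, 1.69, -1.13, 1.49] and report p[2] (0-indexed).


Exponentials: e^3.79=44.2564, e^-2.7=0.0672, e^1.69=5.4195, e^-1.13=0.323, e^1.49=4.4371
Sum = 54.5032
Softmax = [0.812, 0.0012, 0.0994, 0.0059, 0.0814]
p[2] = 5.4195/54.5032 = 0.0994

0.0994


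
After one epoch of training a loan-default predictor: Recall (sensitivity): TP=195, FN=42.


Recall = TP/(TP+FN)
= 195/(195+42)
= 195/237 = 82.28%

82.28%


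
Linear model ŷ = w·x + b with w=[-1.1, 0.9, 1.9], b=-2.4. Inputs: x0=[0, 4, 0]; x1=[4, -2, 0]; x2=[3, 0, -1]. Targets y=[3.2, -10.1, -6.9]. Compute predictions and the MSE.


ŷ0 = (-1.1)·(0) + (0.9)·(4) + (1.9)·(0) - 2.4 = 1.2
ŷ1 = (-1.1)·(4) + (0.9)·(-2) + (1.9)·(0) - 2.4 = -8.6
ŷ2 = (-1.1)·(3) + (0.9)·(0) + (1.9)·(-1) - 2.4 = -7.6
errors² = [4.0, 2.25, 0.49]
MSE = 6.7400/3 = 2.2467

2.2467


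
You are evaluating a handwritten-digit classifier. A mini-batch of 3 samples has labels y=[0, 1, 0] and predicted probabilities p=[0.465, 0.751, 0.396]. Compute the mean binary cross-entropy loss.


L[0] = -ln(1-0.465) = -ln(0.535) = 0.6255
L[1] = -ln(0.751) = 0.2863
L[2] = -ln(1-0.396) = -ln(0.604) = 0.5042
mean = (0.6255 + 0.2863 + 0.5042)/3 = 0.472

0.472


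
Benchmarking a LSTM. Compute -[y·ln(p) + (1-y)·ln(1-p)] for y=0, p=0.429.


BCE = -[y·ln(p) + (1-y)·ln(1-p)]
= -0 - 1·ln(1-0.429)
= -ln(0.571) = 0.5604

0.5604


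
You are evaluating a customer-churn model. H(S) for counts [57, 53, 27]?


Probabilities: [57/137, 53/137, 27/137] ≈ [0.4161, 0.3869, 0.1971]
H = -((57/137)·log₂(57/137) + (53/137)·log₂(53/137) + (27/137)·log₂(27/137))
  = 1.5182 bits

1.5182 bits


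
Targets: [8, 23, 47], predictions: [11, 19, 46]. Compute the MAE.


Absolute errors: |8-11|=3, |23-19|=4, |47-46|=1
Sum = 8
MAE = 8/3 = 8/3

8/3


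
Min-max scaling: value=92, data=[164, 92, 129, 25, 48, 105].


min=25, max=164
(92-25)/(164-25) = 67/139 = 0.482

0.482


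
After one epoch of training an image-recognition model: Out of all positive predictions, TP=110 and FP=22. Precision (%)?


Precision = TP/(TP+FP)
= 110/(110+22)
= 110/132 = 83.33%

83.33%


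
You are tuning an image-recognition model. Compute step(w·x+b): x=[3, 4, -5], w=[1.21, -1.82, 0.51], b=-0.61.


z = (3)·(1.21) + (4)·(-1.82) + (-5)·(0.51) - 0.61
  = -6.81
step(z) = 0 (z<0)

0
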